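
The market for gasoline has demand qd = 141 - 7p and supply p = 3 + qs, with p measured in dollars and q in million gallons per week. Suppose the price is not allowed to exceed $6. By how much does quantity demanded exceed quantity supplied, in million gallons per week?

96

Rearranging supply gives qs = p - 3. Equilibrium: 141 - 7p = p - 3, so 144 = 8p and p* = 18, q* = 15.
Because the ceiling (6) lies below the market-clearing price, it is binding.
At p = 6: qd = 141 - 7·6 = 99 and qs = 6 - 3 = 3.
Shortage = qd - qs = 99 - 3 = 96.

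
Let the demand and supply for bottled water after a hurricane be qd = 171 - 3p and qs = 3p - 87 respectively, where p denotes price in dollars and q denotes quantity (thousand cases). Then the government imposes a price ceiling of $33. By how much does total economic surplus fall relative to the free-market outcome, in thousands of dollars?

300

Equilibrium: 171 - 3p = 3p - 87, so 258 = 6p and p* = 43, q* = 42.
The ceiling of 33 is below the equilibrium price 43, so it binds.
At p = 33: qd = 171 - 3·33 = 72 and qs = 3·33 - 87 = 12.
Quantity traded falls to 12. At q = 12 the demand price is (171 - 12)/3 = 53 and the supply price is (87 + 12)/3 = 33.
Deadweight loss = ½ · (53 - 33) · (42 - 12) = ½ · 20 · 30 = 300.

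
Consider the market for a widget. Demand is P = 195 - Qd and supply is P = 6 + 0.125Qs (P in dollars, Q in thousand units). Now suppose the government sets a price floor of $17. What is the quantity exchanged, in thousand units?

Rearranging demand gives Qd = 195 - P; rearranging supply gives Qs = 8P - 48. In a free market, 195 - P = 8P - 48 gives the equilibrium P* = 27, Q* = 168.
Since 17 is below P* = 27, the floor does not bind and the free-market outcome prevails.

168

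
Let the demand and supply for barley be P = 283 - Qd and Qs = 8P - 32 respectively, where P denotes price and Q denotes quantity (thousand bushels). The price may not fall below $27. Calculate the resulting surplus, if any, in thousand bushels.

0

Rearranging demand gives Qd = 283 - P. Equilibrium: 283 - P = 8P - 32, so 315 = 9P and P* = 35, Q* = 248.
The floor of 27 is below the equilibrium price 35, so it is not binding; the market clears at P* = 35, Q* = 248.
Since the control does not bind, there is no surplus.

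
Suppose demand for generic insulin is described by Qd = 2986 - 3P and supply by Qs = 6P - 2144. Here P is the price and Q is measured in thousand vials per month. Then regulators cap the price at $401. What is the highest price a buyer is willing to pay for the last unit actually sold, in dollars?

908

Without the control the market clears where 2986 - 3P = 6P - 2144, i.e. P* = 570 and Q* = 1276.
The ceiling of 401 is below the equilibrium price 570, so it binds.
At P = 401: Qd = 2986 - 3·401 = 1783 and Qs = 6·401 - 2144 = 262.
Only 262 units reach the market. On the demand curve, the marginal buyer's willingness to pay at Q = 262 is (2986 - 262)/3 = 908.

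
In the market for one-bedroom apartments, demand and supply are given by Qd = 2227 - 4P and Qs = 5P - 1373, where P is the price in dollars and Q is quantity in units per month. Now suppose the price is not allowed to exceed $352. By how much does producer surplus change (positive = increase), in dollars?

Equilibrium: 2227 - 4P = 5P - 1373, so 3600 = 9P and P* = 400, Q* = 627.
Since 352 < 400, the ceiling is binding.
At P = 352: Qd = 2227 - 4·352 = 819 and Qs = 5·352 - 1373 = 387.
Producer surplus without the control is ½ · (400 - 274.6) · 627 = 39312.9.
With the ceiling, producers sell 387 units at 352, so PS = ½ · (352 - 274.6) · 387 = 14976.9.
Change in producer surplus = 14976.9 - 39312.9 = -24336.

-24336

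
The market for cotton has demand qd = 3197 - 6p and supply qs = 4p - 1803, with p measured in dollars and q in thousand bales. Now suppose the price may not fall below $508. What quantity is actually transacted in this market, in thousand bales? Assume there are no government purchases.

Equilibrium: 3197 - 6p = 4p - 1803, so 5000 = 10p and p* = 500, q* = 197.
Since 508 > 500, the floor is binding.
At p = 508: qd = 3197 - 6·508 = 149 and qs = 4·508 - 1803 = 229.
The quantity actually transacted is the short side, demand: 149.

149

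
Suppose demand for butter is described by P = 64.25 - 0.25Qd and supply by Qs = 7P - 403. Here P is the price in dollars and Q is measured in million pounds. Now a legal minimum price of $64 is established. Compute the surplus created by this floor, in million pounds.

44

Rearranging demand gives Qd = 257 - 4P. Equilibrium: 257 - 4P = 7P - 403, so 660 = 11P and P* = 60, Q* = 17.
Because the floor (64) lies above the market-clearing price, it is binding.
At P = 64: Qd = 257 - 4·64 = 1 and Qs = 7·64 - 403 = 45.
Surplus = Qs - Qd = 45 - 1 = 44.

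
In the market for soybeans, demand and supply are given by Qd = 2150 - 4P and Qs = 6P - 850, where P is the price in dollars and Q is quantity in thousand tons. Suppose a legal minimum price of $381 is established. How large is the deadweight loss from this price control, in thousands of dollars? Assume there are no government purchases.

21870

Equilibrium: 2150 - 4P = 6P - 850, so 3000 = 10P and P* = 300, Q* = 950.
Since 381 > 300, the floor is binding.
At P = 381: Qd = 2150 - 4·381 = 626 and Qs = 6·381 - 850 = 1436.
Quantity traded falls to 626. At Q = 626 the demand price is (2150 - 626)/4 = 381 and the supply price is (850 + 626)/6 = 246.
Deadweight loss = ½ · (381 - 246) · (950 - 626) = ½ · 135 · 324 = 21870.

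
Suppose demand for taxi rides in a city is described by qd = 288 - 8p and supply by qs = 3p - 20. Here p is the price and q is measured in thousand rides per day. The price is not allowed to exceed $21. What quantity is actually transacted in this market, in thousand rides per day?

Setting quantity demanded equal to quantity supplied, 288 - 8p = 3p - 20, gives p* = 28 and q* = 64.
Since 21 < 28, the ceiling is binding.
At p = 21: qd = 288 - 8·21 = 120 and qs = 3·21 - 20 = 43.
The quantity actually transacted is the short side, supply: 43.

43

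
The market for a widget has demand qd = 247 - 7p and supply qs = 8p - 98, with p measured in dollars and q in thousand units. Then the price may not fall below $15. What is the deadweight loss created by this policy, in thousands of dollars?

0

In a free market, 247 - 7p = 8p - 98 gives the equilibrium p* = 23, q* = 86.
Since 15 is below p* = 23, the floor does not bind and the free-market outcome prevails.
Since the control does not bind, no trades are prevented and deadweight loss is zero.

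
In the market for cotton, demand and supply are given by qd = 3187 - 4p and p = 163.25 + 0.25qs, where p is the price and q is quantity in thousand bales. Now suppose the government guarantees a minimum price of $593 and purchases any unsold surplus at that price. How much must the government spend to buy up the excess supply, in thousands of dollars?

Rearranging supply gives qs = 4p - 653. Setting quantity demanded equal to quantity supplied, 3187 - 4p = 4p - 653, gives p* = 480 and q* = 1267.
Since 593 > 480, the floor is binding.
At p = 593: qd = 3187 - 4·593 = 815 and qs = 4·593 - 653 = 1719.
Surplus = qs - qd = 904.
Government expenditure = surplus × support price = 904 × 593 = 536072.

536072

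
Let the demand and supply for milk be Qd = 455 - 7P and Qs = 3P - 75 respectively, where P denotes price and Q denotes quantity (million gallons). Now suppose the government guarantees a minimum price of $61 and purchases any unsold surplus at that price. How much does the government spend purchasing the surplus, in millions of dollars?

Equilibrium: 455 - 7P = 3P - 75, so 530 = 10P and P* = 53, Q* = 84.
The floor of 61 is above the equilibrium price 53, so it binds.
At P = 61: Qd = 455 - 7·61 = 28 and Qs = 3·61 - 75 = 108.
Surplus = Qs - Qd = 80.
Government expenditure = surplus × support price = 80 × 61 = 4880.

4880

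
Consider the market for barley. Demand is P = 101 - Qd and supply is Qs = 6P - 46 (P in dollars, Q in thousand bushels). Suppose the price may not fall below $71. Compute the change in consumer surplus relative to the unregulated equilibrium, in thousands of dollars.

-2750

Rearranging demand gives Qd = 101 - P. Equilibrium: 101 - P = 6P - 46, so 147 = 7P and P* = 21, Q* = 80.
Because the floor (71) lies above the market-clearing price, it is binding.
At P = 71: Qd = 101 - 71 = 30 and Qs = 6·71 - 46 = 380.
Consumer surplus without the control is ½ · (101 - 21) · 80 = 3200.
With the floor, consumers buy 30 units at 71, so CS = ½ · (101 - 71) · 30 = 450.
Change in consumer surplus = 450 - 3200 = -2750.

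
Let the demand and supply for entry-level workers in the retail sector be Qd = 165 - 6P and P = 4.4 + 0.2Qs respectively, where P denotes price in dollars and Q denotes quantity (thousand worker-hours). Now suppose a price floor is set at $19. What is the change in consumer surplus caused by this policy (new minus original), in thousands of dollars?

-114

Rearranging supply gives Qs = 5P - 22. Setting quantity demanded equal to quantity supplied, 165 - 6P = 5P - 22, gives P* = 17 and Q* = 63.
Since 19 > 17, the floor is binding.
At P = 19: Qd = 165 - 6·19 = 51 and Qs = 5·19 - 22 = 73.
Consumer surplus without the control is ½ · (27.5 - 17) · 63 = 330.75.
With the floor, consumers buy 51 units at 19, so CS = ½ · (27.5 - 19) · 51 = 216.75.
Change in consumer surplus = 216.75 - 330.75 = -114.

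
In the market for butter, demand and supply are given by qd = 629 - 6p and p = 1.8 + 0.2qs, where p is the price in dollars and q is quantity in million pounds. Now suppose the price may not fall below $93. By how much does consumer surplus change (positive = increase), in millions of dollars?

Rearranging supply gives qs = 5p - 9. Without the control the market clears where 629 - 6p = 5p - 9, i.e. p* = 58 and q* = 281.
The floor of 93 is above the equilibrium price 58, so it binds.
At p = 93: qd = 629 - 6·93 = 71 and qs = 5·93 - 9 = 456.
Consumer surplus without the control is ½ · (629/6 - 58) · 281 = 78961/12.
With the floor, consumers buy 71 units at 93, so CS = ½ · (629/6 - 93) · 71 = 5041/12.
Change in consumer surplus = 5041/12 - 78961/12 = -6160.

-6160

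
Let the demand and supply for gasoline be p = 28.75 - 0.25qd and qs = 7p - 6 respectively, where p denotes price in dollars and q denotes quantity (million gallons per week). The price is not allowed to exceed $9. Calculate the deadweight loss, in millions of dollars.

Rearranging demand gives qd = 115 - 4p. Without the control the market clears where 115 - 4p = 7p - 6, i.e. p* = 11 and q* = 71.
Because the ceiling (9) lies below the market-clearing price, it is binding.
At p = 9: qd = 115 - 4·9 = 79 and qs = 7·9 - 6 = 57.
Quantity traded falls to 57. At q = 57 the demand price is (115 - 57)/4 = 14.5 and the supply price is (6 + 57)/7 = 9.
Deadweight loss = ½ · (14.5 - 9) · (71 - 57) = ½ · 5.5 · 14 = 38.5.

38.5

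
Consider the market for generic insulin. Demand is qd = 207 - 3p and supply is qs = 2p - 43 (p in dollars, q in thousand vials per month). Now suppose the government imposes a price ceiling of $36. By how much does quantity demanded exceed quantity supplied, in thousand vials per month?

70

Without the control the market clears where 207 - 3p = 2p - 43, i.e. p* = 50 and q* = 57.
The ceiling of 36 is below the equilibrium price 50, so it binds.
At p = 36: qd = 207 - 3·36 = 99 and qs = 2·36 - 43 = 29.
Shortage = qd - qs = 99 - 29 = 70.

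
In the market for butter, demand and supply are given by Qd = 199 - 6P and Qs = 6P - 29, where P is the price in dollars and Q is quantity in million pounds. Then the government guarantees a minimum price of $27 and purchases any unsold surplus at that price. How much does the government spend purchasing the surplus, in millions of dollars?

2592

Setting quantity demanded equal to quantity supplied, 199 - 6P = 6P - 29, gives P* = 19 and Q* = 85.
The floor of 27 is above the equilibrium price 19, so it binds.
At P = 27: Qd = 199 - 6·27 = 37 and Qs = 6·27 - 29 = 133.
Surplus = Qs - Qd = 96.
Government expenditure = surplus × support price = 96 × 27 = 2592.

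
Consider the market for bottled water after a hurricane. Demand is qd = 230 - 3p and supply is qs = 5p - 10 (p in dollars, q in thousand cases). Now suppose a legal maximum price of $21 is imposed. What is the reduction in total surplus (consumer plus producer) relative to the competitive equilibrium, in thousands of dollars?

Equilibrium: 230 - 3p = 5p - 10, so 240 = 8p and p* = 30, q* = 140.
Since 21 < 30, the ceiling is binding.
At p = 21: qd = 230 - 3·21 = 167 and qs = 5·21 - 10 = 95.
Quantity traded falls to 95. At q = 95 the demand price is (230 - 95)/3 = 45 and the supply price is (10 + 95)/5 = 21.
Deadweight loss = ½ · (45 - 21) · (140 - 95) = ½ · 24 · 45 = 540.

540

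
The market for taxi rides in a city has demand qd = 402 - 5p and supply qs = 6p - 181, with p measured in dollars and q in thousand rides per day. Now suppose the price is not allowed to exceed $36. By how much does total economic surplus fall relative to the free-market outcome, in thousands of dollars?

1907.4

Without the control the market clears where 402 - 5p = 6p - 181, i.e. p* = 53 and q* = 137.
Because the ceiling (36) lies below the market-clearing price, it is binding.
At p = 36: qd = 402 - 5·36 = 222 and qs = 6·36 - 181 = 35.
Quantity traded falls to 35. At q = 35 the demand price is (402 - 35)/5 = 73.4 and the supply price is (181 + 35)/6 = 36.
Deadweight loss = ½ · (73.4 - 36) · (137 - 35) = ½ · 37.4 · 102 = 1907.4.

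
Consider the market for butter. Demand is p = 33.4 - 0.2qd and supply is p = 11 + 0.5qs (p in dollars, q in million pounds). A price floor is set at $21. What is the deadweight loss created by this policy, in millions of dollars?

Rearranging demand gives qd = 167 - 5p; rearranging supply gives qs = 2p - 22. Equilibrium: 167 - 5p = 2p - 22, so 189 = 7p and p* = 27, q* = 32.
The floor of 21 is below the equilibrium price 27, so it is not binding; the market clears at p* = 27, q* = 32.
Since the control does not bind, no trades are prevented and deadweight loss is zero.

0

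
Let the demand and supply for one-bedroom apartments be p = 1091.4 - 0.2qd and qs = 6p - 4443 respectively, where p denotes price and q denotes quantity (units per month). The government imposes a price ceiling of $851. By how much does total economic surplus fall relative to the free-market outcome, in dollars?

Rearranging demand gives qd = 5457 - 5p. Setting quantity demanded equal to quantity supplied, 5457 - 5p = 6p - 4443, gives p* = 900 and q* = 957.
Because the ceiling (851) lies below the market-clearing price, it is binding.
At p = 851: qd = 5457 - 5·851 = 1202 and qs = 6·851 - 4443 = 663.
Quantity traded falls to 663. At q = 663 the demand price is (5457 - 663)/5 = 958.8 and the supply price is (4443 + 663)/6 = 851.
Deadweight loss = ½ · (958.8 - 851) · (957 - 663) = ½ · 107.8 · 294 = 15846.6.

15846.6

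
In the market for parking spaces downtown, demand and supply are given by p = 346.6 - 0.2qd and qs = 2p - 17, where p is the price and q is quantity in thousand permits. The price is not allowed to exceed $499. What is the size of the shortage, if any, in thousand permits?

0

Rearranging demand gives qd = 1733 - 5p. Equilibrium: 1733 - 5p = 2p - 17, so 1750 = 7p and p* = 250, q* = 483.
The ceiling of 499 is above the equilibrium price 250, so it is not binding; the market clears at p* = 250, q* = 483.
Since the control does not bind, there is no shortage.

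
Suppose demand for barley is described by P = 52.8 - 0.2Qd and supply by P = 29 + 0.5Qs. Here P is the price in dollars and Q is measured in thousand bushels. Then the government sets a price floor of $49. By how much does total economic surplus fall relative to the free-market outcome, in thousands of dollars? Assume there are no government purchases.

Rearranging demand gives Qd = 264 - 5P; rearranging supply gives Qs = 2P - 58. Setting quantity demanded equal to quantity supplied, 264 - 5P = 2P - 58, gives P* = 46 and Q* = 34.
The floor of 49 is above the equilibrium price 46, so it binds.
At P = 49: Qd = 264 - 5·49 = 19 and Qs = 2·49 - 58 = 40.
Quantity traded falls to 19. At Q = 19 the demand price is (264 - 19)/5 = 49 and the supply price is (58 + 19)/2 = 38.5.
Deadweight loss = ½ · (49 - 38.5) · (34 - 19) = ½ · 10.5 · 15 = 78.75.

78.75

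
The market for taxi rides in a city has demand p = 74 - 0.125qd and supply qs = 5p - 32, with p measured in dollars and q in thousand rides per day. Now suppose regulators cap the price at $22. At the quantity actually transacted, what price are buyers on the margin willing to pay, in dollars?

Rearranging demand gives qd = 592 - 8p. Equilibrium: 592 - 8p = 5p - 32, so 624 = 13p and p* = 48, q* = 208.
Since 22 < 48, the ceiling is binding.
At p = 22: qd = 592 - 8·22 = 416 and qs = 5·22 - 32 = 78.
Only 78 units reach the market. On the demand curve, the marginal buyer's willingness to pay at q = 78 is (592 - 78)/8 = 64.25.

64.25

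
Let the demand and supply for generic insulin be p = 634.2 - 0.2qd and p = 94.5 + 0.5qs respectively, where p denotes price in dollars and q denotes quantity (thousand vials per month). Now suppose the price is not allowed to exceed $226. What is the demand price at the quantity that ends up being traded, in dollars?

581.6

Rearranging demand gives qd = 3171 - 5p; rearranging supply gives qs = 2p - 189. In a free market, 3171 - 5p = 2p - 189 gives the equilibrium p* = 480, q* = 771.
Since 226 < 480, the ceiling is binding.
At p = 226: qd = 3171 - 5·226 = 2041 and qs = 2·226 - 189 = 263.
Only 263 units reach the market. On the demand curve, the marginal buyer's willingness to pay at q = 263 is (3171 - 263)/5 = 581.6.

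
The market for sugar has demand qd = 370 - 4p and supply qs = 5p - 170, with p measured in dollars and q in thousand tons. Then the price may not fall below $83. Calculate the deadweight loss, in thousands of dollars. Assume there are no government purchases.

In a free market, 370 - 4p = 5p - 170 gives the equilibrium p* = 60, q* = 130.
The floor of 83 is above the equilibrium price 60, so it binds.
At p = 83: qd = 370 - 4·83 = 38 and qs = 5·83 - 170 = 245.
Quantity traded falls to 38. At q = 38 the demand price is (370 - 38)/4 = 83 and the supply price is (170 + 38)/5 = 41.6.
Deadweight loss = ½ · (83 - 41.6) · (130 - 38) = ½ · 41.4 · 92 = 1904.4.

1904.4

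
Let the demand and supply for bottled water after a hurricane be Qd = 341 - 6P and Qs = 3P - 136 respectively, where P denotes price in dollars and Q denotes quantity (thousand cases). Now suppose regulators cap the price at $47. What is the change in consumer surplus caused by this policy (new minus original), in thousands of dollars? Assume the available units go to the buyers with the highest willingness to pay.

In a free market, 341 - 6P = 3P - 136 gives the equilibrium P* = 53, Q* = 23.
The ceiling of 47 is below the equilibrium price 53, so it binds.
At P = 47: Qd = 341 - 6·47 = 59 and Qs = 3·47 - 136 = 5.
Consumer surplus without the control is ½ · (341/6 - 53) · 23 = 529/12.
With the ceiling, 5 units are sold at 47 (assume they go to the highest-value buyers). The demand price at Q = 5 is 56, so CS = ½ · [(341/6 - 47) + (56 - 47)] · 5 = 565/12.
Change in consumer surplus = 565/12 - 529/12 = 3.

3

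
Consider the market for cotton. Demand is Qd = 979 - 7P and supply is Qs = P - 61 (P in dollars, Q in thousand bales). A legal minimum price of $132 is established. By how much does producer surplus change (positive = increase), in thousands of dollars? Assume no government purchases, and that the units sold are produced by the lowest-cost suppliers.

12

Setting quantity demanded equal to quantity supplied, 979 - 7P = P - 61, gives P* = 130 and Q* = 69.
The floor of 132 is above the equilibrium price 130, so it binds.
At P = 132: Qd = 979 - 7·132 = 55 and Qs = 132 - 61 = 71.
Producer surplus without the control is ½ · (130 - 61) · 69 = 2380.5.
With the floor, 55 units are sold at 132. The supply price at Q = 55 is 116, so PS = ½ · [(132 - 61) + (132 - 116)] · 55 = 2392.5.
Change in producer surplus = 2392.5 - 2380.5 = 12.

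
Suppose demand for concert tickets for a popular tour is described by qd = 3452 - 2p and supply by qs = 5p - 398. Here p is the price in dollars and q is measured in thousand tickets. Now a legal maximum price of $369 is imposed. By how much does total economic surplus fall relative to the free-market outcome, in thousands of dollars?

286658.75

Equilibrium: 3452 - 2p = 5p - 398, so 3850 = 7p and p* = 550, q* = 2352.
The ceiling of 369 is below the equilibrium price 550, so it binds.
At p = 369: qd = 3452 - 2·369 = 2714 and qs = 5·369 - 398 = 1447.
Quantity traded falls to 1447. At q = 1447 the demand price is (3452 - 1447)/2 = 1002.5 and the supply price is (398 + 1447)/5 = 369.
Deadweight loss = ½ · (1002.5 - 369) · (2352 - 1447) = ½ · 633.5 · 905 = 286658.75.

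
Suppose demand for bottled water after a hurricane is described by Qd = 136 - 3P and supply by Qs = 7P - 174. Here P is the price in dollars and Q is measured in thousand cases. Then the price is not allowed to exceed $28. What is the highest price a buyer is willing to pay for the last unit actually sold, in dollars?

38

Equilibrium: 136 - 3P = 7P - 174, so 310 = 10P and P* = 31, Q* = 43.
The ceiling of 28 is below the equilibrium price 31, so it binds.
At P = 28: Qd = 136 - 3·28 = 52 and Qs = 7·28 - 174 = 22.
Only 22 units reach the market. On the demand curve, the marginal buyer's willingness to pay at Q = 22 is (136 - 22)/3 = 38.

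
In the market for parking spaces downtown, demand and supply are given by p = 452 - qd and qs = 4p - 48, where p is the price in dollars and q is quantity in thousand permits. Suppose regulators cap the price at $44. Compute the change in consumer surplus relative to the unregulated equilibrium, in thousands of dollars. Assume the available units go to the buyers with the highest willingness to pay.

Rearranging demand gives qd = 452 - p. Setting quantity demanded equal to quantity supplied, 452 - p = 4p - 48, gives p* = 100 and q* = 352.
Since 44 < 100, the ceiling is binding.
At p = 44: qd = 452 - 44 = 408 and qs = 4·44 - 48 = 128.
Consumer surplus without the control is ½ · (452 - 100) · 352 = 61952.
With the ceiling, 128 units are sold at 44 (assume they go to the highest-value buyers). The demand price at q = 128 is 324, so CS = ½ · [(452 - 44) + (324 - 44)] · 128 = 44032.
Change in consumer surplus = 44032 - 61952 = -17920.

-17920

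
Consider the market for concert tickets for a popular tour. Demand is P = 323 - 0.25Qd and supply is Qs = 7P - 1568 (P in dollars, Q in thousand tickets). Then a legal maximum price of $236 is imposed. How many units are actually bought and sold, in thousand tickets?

Rearranging demand gives Qd = 1292 - 4P. In a free market, 1292 - 4P = 7P - 1568 gives the equilibrium P* = 260, Q* = 252.
Because the ceiling (236) lies below the market-clearing price, it is binding.
At P = 236: Qd = 1292 - 4·236 = 348 and Qs = 7·236 - 1568 = 84.
The quantity actually transacted is the short side, supply: 84.

84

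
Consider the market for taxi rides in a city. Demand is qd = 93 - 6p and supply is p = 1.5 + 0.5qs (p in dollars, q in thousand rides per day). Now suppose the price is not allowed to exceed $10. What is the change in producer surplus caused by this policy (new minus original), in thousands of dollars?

-38

Rearranging supply gives qs = 2p - 3. Without the control the market clears where 93 - 6p = 2p - 3, i.e. p* = 12 and q* = 21.
The ceiling of 10 is below the equilibrium price 12, so it binds.
At p = 10: qd = 93 - 6·10 = 33 and qs = 2·10 - 3 = 17.
Producer surplus without the control is ½ · (12 - 1.5) · 21 = 110.25.
With the ceiling, producers sell 17 units at 10, so PS = ½ · (10 - 1.5) · 17 = 72.25.
Change in producer surplus = 72.25 - 110.25 = -38.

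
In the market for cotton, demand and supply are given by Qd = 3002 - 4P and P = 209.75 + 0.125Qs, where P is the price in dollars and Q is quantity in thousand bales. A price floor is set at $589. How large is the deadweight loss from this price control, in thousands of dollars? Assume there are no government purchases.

Rearranging supply gives Qs = 8P - 1678. Equilibrium: 3002 - 4P = 8P - 1678, so 4680 = 12P and P* = 390, Q* = 1442.
Since 589 > 390, the floor is binding.
At P = 589: Qd = 3002 - 4·589 = 646 and Qs = 8·589 - 1678 = 3034.
Quantity traded falls to 646. At Q = 646 the demand price is (3002 - 646)/4 = 589 and the supply price is (1678 + 646)/8 = 290.5.
Deadweight loss = ½ · (589 - 290.5) · (1442 - 646) = ½ · 298.5 · 796 = 118803.

118803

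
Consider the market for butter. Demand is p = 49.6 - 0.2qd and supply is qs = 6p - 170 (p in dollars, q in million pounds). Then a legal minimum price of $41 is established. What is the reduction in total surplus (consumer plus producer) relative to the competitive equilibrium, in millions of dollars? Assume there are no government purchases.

Rearranging demand gives qd = 248 - 5p. Equilibrium: 248 - 5p = 6p - 170, so 418 = 11p and p* = 38, q* = 58.
Since 41 > 38, the floor is binding.
At p = 41: qd = 248 - 5·41 = 43 and qs = 6·41 - 170 = 76.
Quantity traded falls to 43. At q = 43 the demand price is (248 - 43)/5 = 41 and the supply price is (170 + 43)/6 = 35.5.
Deadweight loss = ½ · (41 - 35.5) · (58 - 43) = ½ · 5.5 · 15 = 41.25.

41.25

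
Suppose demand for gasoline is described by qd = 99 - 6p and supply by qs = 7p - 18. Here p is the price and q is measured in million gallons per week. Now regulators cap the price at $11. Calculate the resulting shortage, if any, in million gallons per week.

0

Setting quantity demanded equal to quantity supplied, 99 - 6p = 7p - 18, gives p* = 9 and q* = 45.
The ceiling of 11 is above the equilibrium price 9, so it is not binding; the market clears at p* = 9, q* = 45.
Since the control does not bind, there is no shortage.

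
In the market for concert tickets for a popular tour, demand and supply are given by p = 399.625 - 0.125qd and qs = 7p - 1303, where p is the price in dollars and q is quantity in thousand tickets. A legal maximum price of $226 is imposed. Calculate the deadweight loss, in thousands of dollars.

35936.25

Rearranging demand gives qd = 3197 - 8p. Setting quantity demanded equal to quantity supplied, 3197 - 8p = 7p - 1303, gives p* = 300 and q* = 797.
Since 226 < 300, the ceiling is binding.
At p = 226: qd = 3197 - 8·226 = 1389 and qs = 7·226 - 1303 = 279.
Quantity traded falls to 279. At q = 279 the demand price is (3197 - 279)/8 = 364.75 and the supply price is (1303 + 279)/7 = 226.
Deadweight loss = ½ · (364.75 - 226) · (797 - 279) = ½ · 138.75 · 518 = 35936.25.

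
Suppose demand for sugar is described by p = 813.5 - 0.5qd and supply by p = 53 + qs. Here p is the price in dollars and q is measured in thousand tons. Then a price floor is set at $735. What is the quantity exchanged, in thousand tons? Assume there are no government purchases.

Rearranging demand gives qd = 1627 - 2p; rearranging supply gives qs = p - 53. Equilibrium: 1627 - 2p = p - 53, so 1680 = 3p and p* = 560, q* = 507.
Since 735 > 560, the floor is binding.
At p = 735: qd = 1627 - 2·735 = 157 and qs = 735 - 53 = 682.
The quantity actually transacted is the short side, demand: 157.

157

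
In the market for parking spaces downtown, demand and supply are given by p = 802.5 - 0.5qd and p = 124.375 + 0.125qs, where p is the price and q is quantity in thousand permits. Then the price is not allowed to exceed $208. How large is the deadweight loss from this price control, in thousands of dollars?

Rearranging demand gives qd = 1605 - 2p; rearranging supply gives qs = 8p - 995. In a free market, 1605 - 2p = 8p - 995 gives the equilibrium p* = 260, q* = 1085.
Since 208 < 260, the ceiling is binding.
At p = 208: qd = 1605 - 2·208 = 1189 and qs = 8·208 - 995 = 669.
Quantity traded falls to 669. At q = 669 the demand price is (1605 - 669)/2 = 468 and the supply price is (995 + 669)/8 = 208.
Deadweight loss = ½ · (468 - 208) · (1085 - 669) = ½ · 260 · 416 = 54080.

54080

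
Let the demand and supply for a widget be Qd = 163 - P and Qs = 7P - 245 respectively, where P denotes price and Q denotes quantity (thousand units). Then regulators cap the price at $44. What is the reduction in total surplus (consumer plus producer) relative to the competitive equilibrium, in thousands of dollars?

1372

In a free market, 163 - P = 7P - 245 gives the equilibrium P* = 51, Q* = 112.
Because the ceiling (44) lies below the market-clearing price, it is binding.
At P = 44: Qd = 163 - 44 = 119 and Qs = 7·44 - 245 = 63.
Quantity traded falls to 63. At Q = 63 the demand price is 163 - 63 = 100 and the supply price is (245 + 63)/7 = 44.
Deadweight loss = ½ · (100 - 44) · (112 - 63) = ½ · 56 · 49 = 1372.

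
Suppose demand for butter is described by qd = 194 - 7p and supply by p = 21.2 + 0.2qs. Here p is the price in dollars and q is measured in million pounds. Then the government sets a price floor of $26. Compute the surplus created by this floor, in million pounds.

12

Rearranging supply gives qs = 5p - 106. Equilibrium: 194 - 7p = 5p - 106, so 300 = 12p and p* = 25, q* = 19.
Since 26 > 25, the floor is binding.
At p = 26: qd = 194 - 7·26 = 12 and qs = 5·26 - 106 = 24.
Surplus = qs - qd = 24 - 12 = 12.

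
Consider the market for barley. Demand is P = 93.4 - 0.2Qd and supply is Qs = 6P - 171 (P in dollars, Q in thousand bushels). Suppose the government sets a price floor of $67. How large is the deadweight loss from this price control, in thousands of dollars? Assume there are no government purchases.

371.25

Rearranging demand gives Qd = 467 - 5P. Without the control the market clears where 467 - 5P = 6P - 171, i.e. P* = 58 and Q* = 177.
The floor of 67 is above the equilibrium price 58, so it binds.
At P = 67: Qd = 467 - 5·67 = 132 and Qs = 6·67 - 171 = 231.
Quantity traded falls to 132. At Q = 132 the demand price is (467 - 132)/5 = 67 and the supply price is (171 + 132)/6 = 50.5.
Deadweight loss = ½ · (67 - 50.5) · (177 - 132) = ½ · 16.5 · 45 = 371.25.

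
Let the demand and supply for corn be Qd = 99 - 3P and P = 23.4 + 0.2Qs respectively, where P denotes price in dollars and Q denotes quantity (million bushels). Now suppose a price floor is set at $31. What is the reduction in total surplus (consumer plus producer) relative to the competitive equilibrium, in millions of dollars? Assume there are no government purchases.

38.4

Rearranging supply gives Qs = 5P - 117. Without the control the market clears where 99 - 3P = 5P - 117, i.e. P* = 27 and Q* = 18.
Because the floor (31) lies above the market-clearing price, it is binding.
At P = 31: Qd = 99 - 3·31 = 6 and Qs = 5·31 - 117 = 38.
Quantity traded falls to 6. At Q = 6 the demand price is (99 - 6)/3 = 31 and the supply price is (117 + 6)/5 = 24.6.
Deadweight loss = ½ · (31 - 24.6) · (18 - 6) = ½ · 6.4 · 12 = 38.4.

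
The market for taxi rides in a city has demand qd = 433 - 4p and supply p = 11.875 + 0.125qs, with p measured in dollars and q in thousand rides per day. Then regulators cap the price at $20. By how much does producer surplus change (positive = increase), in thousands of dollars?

Rearranging supply gives qs = 8p - 95. Without the control the market clears where 433 - 4p = 8p - 95, i.e. p* = 44 and q* = 257.
Since 20 < 44, the ceiling is binding.
At p = 20: qd = 433 - 4·20 = 353 and qs = 8·20 - 95 = 65.
Producer surplus without the control is ½ · (44 - 11.875) · 257 = 4128.0625.
With the ceiling, producers sell 65 units at 20, so PS = ½ · (20 - 11.875) · 65 = 264.0625.
Change in producer surplus = 264.0625 - 4128.0625 = -3864.

-3864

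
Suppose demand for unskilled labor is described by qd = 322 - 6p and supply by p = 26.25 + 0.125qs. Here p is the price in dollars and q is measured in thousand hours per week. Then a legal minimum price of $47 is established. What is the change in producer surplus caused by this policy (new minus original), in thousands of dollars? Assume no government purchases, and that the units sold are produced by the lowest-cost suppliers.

Rearranging supply gives qs = 8p - 210. In a free market, 322 - 6p = 8p - 210 gives the equilibrium p* = 38, q* = 94.
Because the floor (47) lies above the market-clearing price, it is binding.
At p = 47: qd = 322 - 6·47 = 40 and qs = 8·47 - 210 = 166.
Producer surplus without the control is ½ · (38 - 26.25) · 94 = 552.25.
With the floor, 40 units are sold at 47. The supply price at q = 40 is 31.25, so PS = ½ · [(47 - 26.25) + (47 - 31.25)] · 40 = 730.
Change in producer surplus = 730 - 552.25 = 177.75.

177.75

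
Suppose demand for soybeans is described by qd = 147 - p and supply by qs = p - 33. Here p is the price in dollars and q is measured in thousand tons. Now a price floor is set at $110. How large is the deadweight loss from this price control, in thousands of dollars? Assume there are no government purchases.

400

Without the control the market clears where 147 - p = p - 33, i.e. p* = 90 and q* = 57.
Because the floor (110) lies above the market-clearing price, it is binding.
At p = 110: qd = 147 - 110 = 37 and qs = 110 - 33 = 77.
Quantity traded falls to 37. At q = 37 the demand price is 147 - 37 = 110 and the supply price is 33 + 37 = 70.
Deadweight loss = ½ · (110 - 70) · (57 - 37) = ½ · 40 · 20 = 400.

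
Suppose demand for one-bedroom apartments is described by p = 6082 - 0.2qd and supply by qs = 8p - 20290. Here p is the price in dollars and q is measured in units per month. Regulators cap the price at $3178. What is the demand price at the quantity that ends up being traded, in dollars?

5055.2

Rearranging demand gives qd = 30410 - 5p. In a free market, 30410 - 5p = 8p - 20290 gives the equilibrium p* = 3900, q* = 10910.
Since 3178 < 3900, the ceiling is binding.
At p = 3178: qd = 30410 - 5·3178 = 14520 and qs = 8·3178 - 20290 = 5134.
Only 5134 units reach the market. On the demand curve, the marginal buyer's willingness to pay at q = 5134 is (30410 - 5134)/5 = 5055.2.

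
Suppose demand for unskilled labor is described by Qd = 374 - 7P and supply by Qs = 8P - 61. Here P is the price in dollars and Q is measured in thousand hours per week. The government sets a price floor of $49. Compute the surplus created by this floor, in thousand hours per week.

Without the control the market clears where 374 - 7P = 8P - 61, i.e. P* = 29 and Q* = 171.
Because the floor (49) lies above the market-clearing price, it is binding.
At P = 49: Qd = 374 - 7·49 = 31 and Qs = 8·49 - 61 = 331.
Surplus = Qs - Qd = 331 - 31 = 300.

300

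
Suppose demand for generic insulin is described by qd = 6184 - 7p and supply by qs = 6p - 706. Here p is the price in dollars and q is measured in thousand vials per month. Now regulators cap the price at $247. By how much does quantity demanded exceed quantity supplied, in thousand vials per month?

3679

Setting quantity demanded equal to quantity supplied, 6184 - 7p = 6p - 706, gives p* = 530 and q* = 2474.
Since 247 < 530, the ceiling is binding.
At p = 247: qd = 6184 - 7·247 = 4455 and qs = 6·247 - 706 = 776.
Shortage = qd - qs = 4455 - 776 = 3679.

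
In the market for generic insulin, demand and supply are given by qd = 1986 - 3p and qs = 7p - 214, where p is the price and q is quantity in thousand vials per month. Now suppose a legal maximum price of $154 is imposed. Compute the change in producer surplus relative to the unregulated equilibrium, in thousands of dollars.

-72270

In a free market, 1986 - 3p = 7p - 214 gives the equilibrium p* = 220, q* = 1326.
Because the ceiling (154) lies below the market-clearing price, it is binding.
At p = 154: qd = 1986 - 3·154 = 1524 and qs = 7·154 - 214 = 864.
Producer surplus without the control is ½ · (220 - 214/7) · 1326 = 879138/7.
With the ceiling, producers sell 864 units at 154, so PS = ½ · (154 - 214/7) · 864 = 373248/7.
Change in producer surplus = 373248/7 - 879138/7 = -72270.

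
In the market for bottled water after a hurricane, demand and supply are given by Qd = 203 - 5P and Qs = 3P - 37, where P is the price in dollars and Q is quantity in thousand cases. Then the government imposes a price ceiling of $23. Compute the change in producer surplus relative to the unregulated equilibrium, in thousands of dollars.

Equilibrium: 203 - 5P = 3P - 37, so 240 = 8P and P* = 30, Q* = 53.
The ceiling of 23 is below the equilibrium price 30, so it binds.
At P = 23: Qd = 203 - 5·23 = 88 and Qs = 3·23 - 37 = 32.
Producer surplus without the control is ½ · (30 - 37/3) · 53 = 2809/6.
With the ceiling, producers sell 32 units at 23, so PS = ½ · (23 - 37/3) · 32 = 512/3.
Change in producer surplus = 512/3 - 2809/6 = -297.5.

-297.5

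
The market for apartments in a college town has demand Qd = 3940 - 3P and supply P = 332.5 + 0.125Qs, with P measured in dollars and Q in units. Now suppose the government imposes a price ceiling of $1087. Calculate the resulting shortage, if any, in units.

Rearranging supply gives Qs = 8P - 2660. Setting quantity demanded equal to quantity supplied, 3940 - 3P = 8P - 2660, gives P* = 600 and Q* = 2140.
Since 1087 is above P* = 600, the ceiling does not bind and the free-market outcome prevails.
Since the control does not bind, there is no shortage.

0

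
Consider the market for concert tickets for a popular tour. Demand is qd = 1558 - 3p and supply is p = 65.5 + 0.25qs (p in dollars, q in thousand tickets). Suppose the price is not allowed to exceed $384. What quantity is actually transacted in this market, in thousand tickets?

Rearranging supply gives qs = 4p - 262. In a free market, 1558 - 3p = 4p - 262 gives the equilibrium p* = 260, q* = 778.
Since 384 is above p* = 260, the ceiling does not bind and the free-market outcome prevails.

778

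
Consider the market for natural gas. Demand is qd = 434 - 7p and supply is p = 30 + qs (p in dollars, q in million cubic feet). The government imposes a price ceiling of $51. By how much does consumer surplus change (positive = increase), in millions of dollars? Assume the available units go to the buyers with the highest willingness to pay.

143.5

Rearranging supply gives qs = p - 30. Without the control the market clears where 434 - 7p = p - 30, i.e. p* = 58 and q* = 28.
The ceiling of 51 is below the equilibrium price 58, so it binds.
At p = 51: qd = 434 - 7·51 = 77 and qs = 51 - 30 = 21.
Consumer surplus without the control is ½ · (62 - 58) · 28 = 56.
With the ceiling, 21 units are sold at 51 (assume they go to the highest-value buyers). The demand price at q = 21 is 59, so CS = ½ · [(62 - 51) + (59 - 51)] · 21 = 199.5.
Change in consumer surplus = 199.5 - 56 = 143.5.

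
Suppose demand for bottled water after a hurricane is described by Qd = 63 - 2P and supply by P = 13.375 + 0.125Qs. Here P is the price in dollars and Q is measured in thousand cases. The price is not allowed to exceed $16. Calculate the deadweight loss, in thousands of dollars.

Rearranging supply gives Qs = 8P - 107. In a free market, 63 - 2P = 8P - 107 gives the equilibrium P* = 17, Q* = 29.
Since 16 < 17, the ceiling is binding.
At P = 16: Qd = 63 - 2·16 = 31 and Qs = 8·16 - 107 = 21.
Quantity traded falls to 21. At Q = 21 the demand price is (63 - 21)/2 = 21 and the supply price is (107 + 21)/8 = 16.
Deadweight loss = ½ · (21 - 16) · (29 - 21) = ½ · 5 · 8 = 20.

20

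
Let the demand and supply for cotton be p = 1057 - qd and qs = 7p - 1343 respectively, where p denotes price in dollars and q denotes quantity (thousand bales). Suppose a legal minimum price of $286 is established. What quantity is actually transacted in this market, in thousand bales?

757

Rearranging demand gives qd = 1057 - p. Equilibrium: 1057 - p = 7p - 1343, so 2400 = 8p and p* = 300, q* = 757.
Since 286 is below p* = 300, the floor does not bind and the free-market outcome prevails.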